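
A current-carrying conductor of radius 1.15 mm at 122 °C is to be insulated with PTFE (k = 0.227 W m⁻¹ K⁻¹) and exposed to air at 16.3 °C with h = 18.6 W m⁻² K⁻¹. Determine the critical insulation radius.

r_cr = 1.22 cm

For a cylinder, r_cr = k_ins/h = 0.227/18.6 = 0.0122 m = 1.22 cm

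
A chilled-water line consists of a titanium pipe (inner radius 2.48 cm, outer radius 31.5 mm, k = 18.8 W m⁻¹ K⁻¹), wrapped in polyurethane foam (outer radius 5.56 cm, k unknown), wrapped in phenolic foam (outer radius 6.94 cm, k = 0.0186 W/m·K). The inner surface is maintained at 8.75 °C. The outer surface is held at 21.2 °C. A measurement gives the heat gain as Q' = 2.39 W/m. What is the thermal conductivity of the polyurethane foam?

k = 0.0273 W/m·K

ΣR = ΔT/Q' = |8.75 − 21.2|/2.39 = 5.209 m·K/W
Known resistances:
  R'_titanium = ln(0.0315/0.0248)/(2πk) = 0.2391/(2π·18.8) = 0.002025 m·K/W
  R'_phenolic foam = ln(0.0694/0.0556)/(2πk) = 0.2217/(2π·0.0186) = 1.897 m·K/W
R_polyurethane foam = ΣR − ΣR_known = 5.209 − 1.899 = 3.310 m·K/W
ln(r₂/r₁)/(2πk) = 3.310 ⇒ k = 0.5682/(2π·3.310) = 0.0273 W/m·K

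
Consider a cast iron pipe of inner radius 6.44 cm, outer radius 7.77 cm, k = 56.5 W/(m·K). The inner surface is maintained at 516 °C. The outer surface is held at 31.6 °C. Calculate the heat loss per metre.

Q' = 916 kW/m

Q' = 2πk·ΔT/ln(r₂/r₁) = 2π × 56.5 × 484.4 / ln(0.0777/0.0644) = 9.16×10^5 W/m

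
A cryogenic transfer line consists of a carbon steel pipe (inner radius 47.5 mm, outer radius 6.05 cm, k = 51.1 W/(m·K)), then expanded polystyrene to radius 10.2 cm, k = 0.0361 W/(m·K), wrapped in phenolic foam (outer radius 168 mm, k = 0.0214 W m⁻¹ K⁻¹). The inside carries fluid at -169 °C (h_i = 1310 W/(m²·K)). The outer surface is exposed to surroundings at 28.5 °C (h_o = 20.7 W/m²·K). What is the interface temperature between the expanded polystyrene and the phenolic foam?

Resistance network (inner→outer):
  R'_conv,in = 1/(2πr h) = 1/(2π·0.0475·1310) = 0.002558 m·K/W
  R'_carbon steel = ln(0.0605/0.0475)/(2πk) = 0.2419/(2π·51.1) = 7.535×10^-4 m·K/W
  R'_expanded polystyrene = ln(0.102/0.0605)/(2πk) = 0.5223/(2π·0.0361) = 2.303 m·K/W
  R'_phenolic foam = ln(0.168/0.102)/(2πk) = 0.4990/(2π·0.0214) = 3.711 m·K/W
  R'_conv,out = 1/(2πr h) = 1/(2π·0.168·20.7) = 0.04577 m·K/W
ΣR = 0.002558 + 7.535×10^-4 + 2.303 + 3.711 + 0.04577 = 6.063 m·K/W
Q' = ΔT/ΣR = (-169 °C − 28.5 °C)/6.063 = -32.57 W/m
From the inner boundary to the expanded polystyrene/phenolic foam interface, ΣR_partial = 2.306 m·K/W.
T_interface = T_in − Q'·ΣR_partial = -169 °C − (-32.57)(2.306) = -93.9 °C

T = -93.9 °C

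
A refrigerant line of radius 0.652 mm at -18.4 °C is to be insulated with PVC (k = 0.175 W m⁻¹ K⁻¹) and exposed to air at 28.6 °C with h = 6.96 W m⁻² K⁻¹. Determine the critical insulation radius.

r_cr = 2.51 cm

For a cylinder, r_cr = k_ins/h = 0.175/6.96 = 0.0251 m = 2.51 cm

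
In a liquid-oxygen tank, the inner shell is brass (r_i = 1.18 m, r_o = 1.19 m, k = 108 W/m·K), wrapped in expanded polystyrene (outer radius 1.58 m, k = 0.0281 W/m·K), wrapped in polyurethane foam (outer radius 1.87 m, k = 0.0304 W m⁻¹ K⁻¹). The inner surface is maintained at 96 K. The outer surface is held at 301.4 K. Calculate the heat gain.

Series thermal resistances, inner to outer:
  R_brass = (1/1.18 − 1/1.19)/(4πk) = 0.007121/(4π·108) = 5.247×10^-6 K/W
  R_expanded polystyrene = (1/1.19 − 1/1.58)/(4πk) = 0.2074/(4π·0.0281) = 0.5874 K/W
  R_polyurethane foam = (1/1.58 − 1/1.87)/(4πk) = 0.09815/(4π·0.0304) = 0.2569 K/W
ΣR = 5.247×10^-6 + 0.5874 + 0.2569 = 0.8443 K/W
Q = ΔT/ΣR = (96 K − 301.4 K)/0.8443 = -243 W
(Negative Q ⇒ heat flows inward; heat gain = 243 W.)

Q = 243 W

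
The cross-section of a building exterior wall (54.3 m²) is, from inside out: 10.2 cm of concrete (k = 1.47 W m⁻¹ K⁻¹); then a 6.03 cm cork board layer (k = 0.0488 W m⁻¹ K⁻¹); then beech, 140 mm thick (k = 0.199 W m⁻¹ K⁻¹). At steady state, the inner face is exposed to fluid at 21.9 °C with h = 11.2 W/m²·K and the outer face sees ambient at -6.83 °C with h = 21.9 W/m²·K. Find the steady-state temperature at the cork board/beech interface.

Treat each layer as a resistance in series:
  R_conv,in = 1/(hA) = 1/(11.2·54.3) = 0.001644 K/W
  R_concrete = L/(kA) = 0.102/(1.47·54.3) = 0.001278 K/W
  R_cork board = L/(kA) = 0.0603/(0.0488·54.3) = 0.02276 K/W
  R_beech = L/(kA) = 0.140/(0.199·54.3) = 0.01296 K/W
  R_conv,out = 1/(hA) = 1/(21.9·54.3) = 8.409×10^-4 K/W
ΣR = 0.001644 + 0.001278 + 0.02276 + 0.01296 + 8.409×10^-4 = 0.03948 K/W
Q = ΔT/ΣR = (21.9 °C − -6.83 °C)/0.03948 = 727.7 W
From the inner boundary to the cork board/beech interface, ΣR_partial = 0.02568 K/W.
T_interface = T_in − Q·ΣR_partial = 21.9 °C − (727.7)(0.02568) = 3.21 °C

T = 3.21 °C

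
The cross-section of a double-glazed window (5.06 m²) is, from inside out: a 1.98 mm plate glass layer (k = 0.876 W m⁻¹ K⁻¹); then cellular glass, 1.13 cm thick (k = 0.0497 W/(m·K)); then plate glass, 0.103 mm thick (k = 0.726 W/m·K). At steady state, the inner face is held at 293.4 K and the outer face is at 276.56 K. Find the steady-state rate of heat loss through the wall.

Treat each layer as a resistance in series:
  R_plate glass = L/(kA) = 0.00198/(0.876·5.06) = 4.467×10^-4 K/W
  R_cellular glass = L/(kA) = 0.0113/(0.0497·5.06) = 0.04493 K/W
  R_plate glass = L/(kA) = 1.03×10^-4/(0.726·5.06) = 2.804×10^-5 K/W
ΣR = 4.467×10^-4 + 0.04493 + 2.804×10^-5 = 0.04540 K/W
Q = ΔT/ΣR = (293.4 K − 276.56 K)/0.04540 = 371 W

Q = 371 W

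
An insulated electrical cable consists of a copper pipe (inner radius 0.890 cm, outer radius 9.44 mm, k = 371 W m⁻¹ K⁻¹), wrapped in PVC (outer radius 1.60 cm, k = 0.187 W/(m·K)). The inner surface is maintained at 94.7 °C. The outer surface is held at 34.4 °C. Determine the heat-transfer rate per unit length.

Q' = 134 W/m

Series thermal resistances, inner to outer:
  R'_copper = ln(0.00944/0.00890)/(2πk) = 0.05890/(2π·371) = 2.527×10^-5 m·K/W
  R'_PVC = ln(0.0160/0.00944)/(2πk) = 0.5276/(2π·0.187) = 0.4491 m·K/W
ΣR = 2.527×10^-5 + 0.4491 = 0.4491 m·K/W
Q' = ΔT/ΣR = (94.7 °C − 34.4 °C)/0.4491 = 134 W/m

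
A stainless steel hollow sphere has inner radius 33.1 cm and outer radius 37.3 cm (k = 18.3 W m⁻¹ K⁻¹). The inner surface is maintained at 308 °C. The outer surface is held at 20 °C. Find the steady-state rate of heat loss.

Q = 195 kW

Q = 4πk·ΔT/(1/r₁ − 1/r₂) = 4π × 18.3 × 288 / (1/0.331 − 1/0.373) = 1.95×10^5 W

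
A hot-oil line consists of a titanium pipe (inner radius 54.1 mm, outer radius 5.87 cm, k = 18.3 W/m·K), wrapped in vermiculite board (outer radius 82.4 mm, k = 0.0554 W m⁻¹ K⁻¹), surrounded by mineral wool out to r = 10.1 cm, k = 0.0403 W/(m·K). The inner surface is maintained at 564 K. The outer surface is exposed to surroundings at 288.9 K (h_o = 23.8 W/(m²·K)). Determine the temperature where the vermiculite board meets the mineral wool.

T = 419 K

Series thermal resistances, inner to outer:
  R'_titanium = ln(0.0587/0.0541)/(2πk) = 0.08161/(2π·18.3) = 7.097×10^-4 m·K/W
  R'_vermiculite board = ln(0.0824/0.0587)/(2πk) = 0.3391/(2π·0.0554) = 0.9743 m·K/W
  R'_mineral wool = ln(0.101/0.0824)/(2πk) = 0.2035/(2π·0.0403) = 0.8038 m·K/W
  R'_conv,out = 1/(2πr h) = 1/(2π·0.101·23.8) = 0.06621 m·K/W
ΣR = 7.097×10^-4 + 0.9743 + 0.8038 + 0.06621 = 1.845 m·K/W
Q' = ΔT/ΣR = (564 K − 288.9 K)/1.845 = 149.1 W/m
From the inner boundary to the vermiculite board/mineral wool interface, ΣR_partial = 0.9750 m·K/W.
T_interface = T_in − Q'·ΣR_partial = 564 K − (149.1)(0.9750) = 419 K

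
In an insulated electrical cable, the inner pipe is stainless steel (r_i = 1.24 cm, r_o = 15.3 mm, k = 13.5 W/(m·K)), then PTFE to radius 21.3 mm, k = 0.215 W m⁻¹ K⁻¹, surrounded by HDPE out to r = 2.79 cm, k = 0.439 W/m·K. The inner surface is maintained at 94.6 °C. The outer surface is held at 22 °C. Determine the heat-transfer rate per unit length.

Resistance network (inner→outer):
  R'_stainless steel = ln(0.0153/0.0124)/(2πk) = 0.2102/(2π·13.5) = 0.002478 m·K/W
  R'_PTFE = ln(0.0213/0.0153)/(2πk) = 0.3309/(2π·0.215) = 0.2449 m·K/W
  R'_HDPE = ln(0.0279/0.0213)/(2πk) = 0.2699/(2π·0.439) = 0.09786 m·K/W
ΣR = 0.002478 + 0.2449 + 0.09786 = 0.3452 m·K/W
Q' = ΔT/ΣR = (94.6 °C − 22 °C)/0.3452 = 210 W/m

Q' = 210 W/m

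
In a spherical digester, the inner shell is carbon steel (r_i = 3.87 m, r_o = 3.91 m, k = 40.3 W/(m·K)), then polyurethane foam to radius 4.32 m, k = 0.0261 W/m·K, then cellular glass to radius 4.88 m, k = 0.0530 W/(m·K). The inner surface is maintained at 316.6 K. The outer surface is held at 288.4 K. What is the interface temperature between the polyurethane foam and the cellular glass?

Resistance network (inner→outer):
  R_carbon steel = (1/3.87 − 1/3.91)/(4πk) = 0.002643/(4π·40.3) = 5.220×10^-6 K/W
  R_polyurethane foam = (1/3.91 − 1/4.32)/(4πk) = 0.02427/(4π·0.0261) = 0.07401 K/W
  R_cellular glass = (1/4.32 − 1/4.88)/(4πk) = 0.02656/(4π·0.0530) = 0.03988 K/W
ΣR = 5.220×10^-6 + 0.07401 + 0.03988 = 0.1139 K/W
Q = ΔT/ΣR = (316.6 K − 288.4 K)/0.1139 = 247.6 W
From the inner boundary to the polyurethane foam/cellular glass interface, ΣR_partial = 0.07402 K/W.
T_interface = T_in − Q·ΣR_partial = 316.6 K − (247.6)(0.07402) = 298.3 K

T = 298.3 K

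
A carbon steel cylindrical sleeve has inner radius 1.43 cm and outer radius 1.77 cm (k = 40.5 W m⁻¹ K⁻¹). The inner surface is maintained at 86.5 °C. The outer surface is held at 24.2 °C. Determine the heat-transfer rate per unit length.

Q' = 74300 W/m

Q' = 2πk·ΔT/ln(r₂/r₁) = 2π × 40.5 × 62.3 / ln(0.0177/0.0143) = 74300 W/m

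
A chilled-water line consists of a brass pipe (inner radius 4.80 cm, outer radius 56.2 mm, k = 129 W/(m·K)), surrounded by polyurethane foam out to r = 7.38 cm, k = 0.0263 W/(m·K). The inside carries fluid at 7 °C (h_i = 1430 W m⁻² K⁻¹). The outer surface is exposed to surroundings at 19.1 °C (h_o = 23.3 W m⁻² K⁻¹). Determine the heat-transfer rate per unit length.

Treat each layer as a resistance in series:
  R'_conv,in = 1/(2πr h) = 1/(2π·0.0480·1430) = 0.002319 m·K/W
  R'_brass = ln(0.0562/0.0480)/(2πk) = 0.1577/(2π·129) = 1.946×10^-4 m·K/W
  R'_polyurethane foam = ln(0.0738/0.0562)/(2πk) = 0.2724/(2π·0.0263) = 1.649 m·K/W
  R'_conv,out = 1/(2πr h) = 1/(2π·0.0738·23.3) = 0.09256 m·K/W
ΣR = 0.002319 + 1.946×10^-4 + 1.649 + 0.09256 = 1.744 m·K/W
Q' = ΔT/ΣR = (7 °C − 19.1 °C)/1.744 = -6.94 W/m
(Negative Q' ⇒ heat flows inward; heat gain = 6.94 W/m.)

Q' = 6.94 W/m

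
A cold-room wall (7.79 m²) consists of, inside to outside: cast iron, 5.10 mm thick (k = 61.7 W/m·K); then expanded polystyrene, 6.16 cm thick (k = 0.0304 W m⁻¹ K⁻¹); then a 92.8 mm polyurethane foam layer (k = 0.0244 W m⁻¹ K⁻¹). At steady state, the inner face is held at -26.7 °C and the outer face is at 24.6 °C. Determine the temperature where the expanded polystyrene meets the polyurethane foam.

T = -8.87 °C

Treat each layer as a resistance in series:
  R_cast iron = L/(kA) = 0.00510/(61.7·7.79) = 1.061×10^-5 K/W
  R_expanded polystyrene = L/(kA) = 0.0616/(0.0304·7.79) = 0.2601 K/W
  R_polyurethane foam = L/(kA) = 0.0928/(0.0244·7.79) = 0.4882 K/W
ΣR = 1.061×10^-5 + 0.2601 + 0.4882 = 0.7483 K/W
Q = ΔT/ΣR = (-26.7 °C − 24.6 °C)/0.7483 = -68.56 W
From the inner boundary to the expanded polystyrene/polyurethane foam interface, ΣR_partial = 0.2601 K/W.
T_interface = T_in − Q·ΣR_partial = -26.7 °C − (-68.56)(0.2601) = -8.87 °C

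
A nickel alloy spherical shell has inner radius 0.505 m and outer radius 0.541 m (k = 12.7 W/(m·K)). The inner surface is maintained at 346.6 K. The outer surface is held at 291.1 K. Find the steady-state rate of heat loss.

Q = 67.2 kW

Q = 4πk·ΔT/(1/r₁ − 1/r₂) = 4π × 12.7 × 55.5 / (1/0.505 − 1/0.541) = 67200 W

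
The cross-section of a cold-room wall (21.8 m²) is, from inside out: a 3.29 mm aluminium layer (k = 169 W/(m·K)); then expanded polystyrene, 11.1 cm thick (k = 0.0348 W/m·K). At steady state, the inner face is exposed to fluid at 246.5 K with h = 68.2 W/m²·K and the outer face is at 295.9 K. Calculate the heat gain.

Q = 336 W

Resistance network (inner→outer):
  R_conv,in = 1/(hA) = 1/(68.2·21.8) = 6.726×10^-4 K/W
  R_aluminium = L/(kA) = 0.00329/(169·21.8) = 8.930×10^-7 K/W
  R_expanded polystyrene = L/(kA) = 0.111/(0.0348·21.8) = 0.1463 K/W
ΣR = 6.726×10^-4 + 8.930×10^-7 + 0.1463 = 0.1470 K/W
Q = ΔT/ΣR = (246.5 K − 295.9 K)/0.1470 = -336 W
(Negative Q ⇒ heat flows inward; heat gain = 336 W.)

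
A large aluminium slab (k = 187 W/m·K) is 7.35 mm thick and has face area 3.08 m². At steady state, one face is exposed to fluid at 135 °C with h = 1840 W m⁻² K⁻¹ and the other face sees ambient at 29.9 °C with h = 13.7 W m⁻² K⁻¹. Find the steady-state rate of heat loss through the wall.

Treat each layer as a resistance in series:
  R_conv,in = 1/(hA) = 1/(1840·3.08) = 1.765×10^-4 K/W
  R_aluminium = L/(kA) = 0.00735/(187·3.08) = 1.276×10^-5 K/W
  R_conv,out = 1/(hA) = 1/(13.7·3.08) = 0.02370 K/W
ΣR = 1.765×10^-4 + 1.276×10^-5 + 0.02370 = 0.02389 K/W
Q = ΔT/ΣR = (135 °C − 29.9 °C)/0.02389 = 4400 W

Q = 4400 W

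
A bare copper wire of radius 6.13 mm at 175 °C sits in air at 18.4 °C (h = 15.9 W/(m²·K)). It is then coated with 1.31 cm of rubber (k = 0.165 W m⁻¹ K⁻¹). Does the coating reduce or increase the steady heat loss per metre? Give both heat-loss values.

increases: 95.9 → 96.5 W/m

Critical radius for a cylinder: r_cr = k/h = 0.0104 m = 1.04 cm.
Outer radius after coating: r₂ = 0.00613 + 0.0131 = 0.01923 m.
r₁ < r_cr < r₂: heat loss rises to a maximum at r_cr then falls. Whether the coating helps depends on whether Q(r₂) has dropped back below Q(r₁).
Bare: R = 1/(2πr₁h) = 1.633 m·K/W; Q = 156.6/1.633 = 95.9 W/m.
Coated: R = R_cond + R_conv = 1.623 m·K/W; Q = 156.6/1.623 = 96.5 W/m.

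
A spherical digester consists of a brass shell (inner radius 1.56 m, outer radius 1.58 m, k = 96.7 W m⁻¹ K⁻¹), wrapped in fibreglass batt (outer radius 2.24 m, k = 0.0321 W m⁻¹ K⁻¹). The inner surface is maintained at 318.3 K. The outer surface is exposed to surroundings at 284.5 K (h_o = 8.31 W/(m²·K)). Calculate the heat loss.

Series thermal resistances, inner to outer:
  R_brass = (1/1.56 − 1/1.58)/(4πk) = 0.008114/(4π·96.7) = 6.677×10^-6 K/W
  R_fibreglass batt = (1/1.58 − 1/2.24)/(4πk) = 0.1865/(4π·0.0321) = 0.4623 K/W
  R_conv,out = 1/(4πr²h) = 1/(4π·2.24²·8.31) = 0.001909 K/W
ΣR = 6.677×10^-6 + 0.4623 + 0.001909 = 0.4642 K/W
Q = ΔT/ΣR = (318.3 K − 284.5 K)/0.4642 = 72.8 W

Q = 72.8 W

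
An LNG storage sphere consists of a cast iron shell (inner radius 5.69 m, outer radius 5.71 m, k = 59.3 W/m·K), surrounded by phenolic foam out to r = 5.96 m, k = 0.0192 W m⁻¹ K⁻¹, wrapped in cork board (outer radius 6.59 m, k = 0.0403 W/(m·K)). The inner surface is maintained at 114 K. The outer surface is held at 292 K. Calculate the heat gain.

Q = 2870 W

Resistance network (inner→outer):
  R_cast iron = (1/5.69 − 1/5.71)/(4πk) = 6.156×10^-4/(4π·59.3) = 8.261×10^-7 K/W
  R_phenolic foam = (1/5.71 − 1/5.96)/(4πk) = 0.007346/(4π·0.0192) = 0.03045 K/W
  R_cork board = (1/5.96 − 1/6.59)/(4πk) = 0.01604/(4π·0.0403) = 0.03167 K/W
ΣR = 8.261×10^-7 + 0.03045 + 0.03167 = 0.06212 K/W
Q = ΔT/ΣR = (114 K − 292 K)/0.06212 = -2870 W
(Negative Q ⇒ heat flows inward; heat gain = 2870 W.)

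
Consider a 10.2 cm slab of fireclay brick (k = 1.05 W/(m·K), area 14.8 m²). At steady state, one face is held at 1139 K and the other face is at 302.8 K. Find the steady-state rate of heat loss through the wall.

Q = 127 kW

Q = kA·ΔT/L = 1.05 × 14.8 × |1139 K − 302.8 K| / 0.102 = 1.27×10^5 W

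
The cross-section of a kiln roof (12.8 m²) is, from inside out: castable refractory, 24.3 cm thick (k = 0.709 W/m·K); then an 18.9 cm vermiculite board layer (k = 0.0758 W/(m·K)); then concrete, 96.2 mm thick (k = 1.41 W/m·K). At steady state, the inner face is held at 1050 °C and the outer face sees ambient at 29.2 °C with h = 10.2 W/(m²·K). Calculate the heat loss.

Series thermal resistances, inner to outer:
  R_castable refractory = L/(kA) = 0.243/(0.709·12.8) = 0.02678 K/W
  R_vermiculite board = L/(kA) = 0.189/(0.0758·12.8) = 0.1948 K/W
  R_concrete = L/(kA) = 0.0962/(1.41·12.8) = 0.005330 K/W
  R_conv,out = 1/(hA) = 1/(10.2·12.8) = 0.007659 K/W
ΣR = 0.02678 + 0.1948 + 0.005330 + 0.007659 = 0.2346 K/W
Q = ΔT/ΣR = (1050 °C − 29.2 °C)/0.2346 = 4350 W

Q = 4.35 kW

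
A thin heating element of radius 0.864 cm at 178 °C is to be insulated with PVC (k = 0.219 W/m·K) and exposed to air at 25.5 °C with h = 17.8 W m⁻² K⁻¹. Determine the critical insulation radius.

For a cylinder, r_cr = k_ins/h = 0.219/17.8 = 0.0123 m = 1.23 cm

r_cr = 1.23 cm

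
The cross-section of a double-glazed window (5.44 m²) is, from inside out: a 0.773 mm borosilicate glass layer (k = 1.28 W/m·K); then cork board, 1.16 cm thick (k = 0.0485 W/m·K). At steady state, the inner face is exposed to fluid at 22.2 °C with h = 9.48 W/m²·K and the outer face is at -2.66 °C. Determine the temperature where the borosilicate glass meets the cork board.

T = 14.6 °C

Treat each layer as a resistance in series:
  R_conv,in = 1/(hA) = 1/(9.48·5.44) = 0.01939 K/W
  R_borosilicate glass = L/(kA) = 7.73×10^-4/(1.28·5.44) = 1.110×10^-4 K/W
  R_cork board = L/(kA) = 0.0116/(0.0485·5.44) = 0.04397 K/W
ΣR = 0.01939 + 1.110×10^-4 + 0.04397 = 0.06347 K/W
Q = ΔT/ΣR = (22.2 °C − -2.66 °C)/0.06347 = 391.7 W
From the inner boundary to the borosilicate glass/cork board interface, ΣR_partial = 0.01950 K/W.
T_interface = T_in − Q·ΣR_partial = 22.2 °C − (391.7)(0.01950) = 14.6 °C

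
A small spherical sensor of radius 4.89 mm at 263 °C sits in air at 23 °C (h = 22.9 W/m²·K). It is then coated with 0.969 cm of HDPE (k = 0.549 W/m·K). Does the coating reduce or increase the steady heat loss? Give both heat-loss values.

increases: 1.65 → 6.66 W

Critical radius for a sphere: r_cr = 2k/h = 0.0479 m = 4.79 cm.
Outer radius after coating: r₂ = 0.00489 + 0.00969 = 0.01458 m.
Since r₁ < r_cr and r₂ ≤ r_cr, the coating moves toward the maximum at r_cr — heat loss rises.
Bare: R = 1/(4πr₁²h) = 145.3 K/W; Q = 240/145.3 = 1.65 W.
Coated: R = R_cond + R_conv = 36.05 K/W; Q = 240/36.05 = 6.66 W.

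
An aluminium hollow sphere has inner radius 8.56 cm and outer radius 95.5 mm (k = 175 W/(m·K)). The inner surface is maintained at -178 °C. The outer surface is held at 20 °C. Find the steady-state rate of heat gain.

Q = 360 kW

Q = 4πk·ΔT/(1/r₁ − 1/r₂) = 4π × 175 × 198 / (1/0.0856 − 1/0.0955) = 3.60×10^5 W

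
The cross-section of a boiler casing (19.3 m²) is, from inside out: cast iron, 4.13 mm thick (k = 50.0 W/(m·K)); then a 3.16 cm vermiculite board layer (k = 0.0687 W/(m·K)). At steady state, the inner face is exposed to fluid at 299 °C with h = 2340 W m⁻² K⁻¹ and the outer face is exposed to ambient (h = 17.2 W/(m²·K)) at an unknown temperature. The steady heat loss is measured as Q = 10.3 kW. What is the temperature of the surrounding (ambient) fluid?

Series resistances:
  R_conv,in = 1/(hA) = 1/(2340·19.3) = 2.214×10^-5 K/W
  R_cast iron = L/(kA) = 0.00413/(50.0·19.3) = 4.280×10^-6 K/W
  R_vermiculite board = L/(kA) = 0.0316/(0.0687·19.3) = 0.02383 K/W
  R_conv,out = 1/(hA) = 1/(17.2·19.3) = 0.003012 K/W
ΣR = 0.02687 K/W
ΔT = Q·ΣR = 10300 × 0.02687 = 276.8 K
Heat flows outward, so T_out = T_in − ΔT = 299 − 276.8 = 22.2 °C

T_out = 22.2 °C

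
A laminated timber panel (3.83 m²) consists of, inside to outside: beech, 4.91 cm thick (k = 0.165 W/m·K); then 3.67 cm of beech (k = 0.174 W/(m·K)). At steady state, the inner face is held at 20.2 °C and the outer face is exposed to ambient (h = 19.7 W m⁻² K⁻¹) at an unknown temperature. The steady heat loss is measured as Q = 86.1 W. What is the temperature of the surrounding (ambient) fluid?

Sum the resistances:
  R_beech = L/(kA) = 0.0491/(0.165·3.83) = 0.07770 K/W
  R_beech = L/(kA) = 0.0367/(0.174·3.83) = 0.05507 K/W
  R_conv,out = 1/(hA) = 1/(19.7·3.83) = 0.01325 K/W
ΣR = 0.1460 K/W
ΔT = Q·ΣR = 86.1 × 0.1460 = 12.57 K
Heat flows outward, so T_out = T_in − ΔT = 20.2 − 12.57 = 7.63 °C

T_out = 7.63 °C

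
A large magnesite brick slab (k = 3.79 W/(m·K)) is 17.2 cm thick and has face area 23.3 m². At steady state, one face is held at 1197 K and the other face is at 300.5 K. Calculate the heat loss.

Q = kA·ΔT/L = 3.79 × 23.3 × |1197 K − 300.5 K| / 0.172 = 4.60×10^5 W

Q = 460 kW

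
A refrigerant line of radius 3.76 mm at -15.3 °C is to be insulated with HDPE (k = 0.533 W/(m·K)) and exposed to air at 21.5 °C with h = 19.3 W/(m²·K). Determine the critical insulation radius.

r_cr = 2.76 cm

For a cylinder, r_cr = k_ins/h = 0.533/19.3 = 0.0276 m = 2.76 cm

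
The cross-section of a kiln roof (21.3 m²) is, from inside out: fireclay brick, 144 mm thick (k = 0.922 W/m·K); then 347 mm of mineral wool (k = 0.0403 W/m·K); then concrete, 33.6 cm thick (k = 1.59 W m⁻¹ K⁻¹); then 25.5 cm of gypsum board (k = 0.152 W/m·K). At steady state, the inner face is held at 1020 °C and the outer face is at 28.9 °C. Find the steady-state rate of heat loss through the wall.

Q = 1980 W

Treat each layer as a resistance in series:
  R_fireclay brick = L/(kA) = 0.144/(0.922·21.3) = 0.007332 K/W
  R_mineral wool = L/(kA) = 0.347/(0.0403·21.3) = 0.4042 K/W
  R_concrete = L/(kA) = 0.336/(1.59·21.3) = 0.009921 K/W
  R_gypsum board = L/(kA) = 0.255/(0.152·21.3) = 0.07876 K/W
ΣR = 0.007332 + 0.4042 + 0.009921 + 0.07876 = 0.5002 K/W
Q = ΔT/ΣR = (1020 °C − 28.9 °C)/0.5002 = 1980 W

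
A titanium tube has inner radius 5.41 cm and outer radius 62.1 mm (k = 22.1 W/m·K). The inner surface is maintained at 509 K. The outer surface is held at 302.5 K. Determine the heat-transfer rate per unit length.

Q' = 2πk·ΔT/ln(r₂/r₁) = 2π × 22.1 × 206.5 / ln(0.0621/0.0541) = 2.08×10^5 W/m

Q' = 208 kW/m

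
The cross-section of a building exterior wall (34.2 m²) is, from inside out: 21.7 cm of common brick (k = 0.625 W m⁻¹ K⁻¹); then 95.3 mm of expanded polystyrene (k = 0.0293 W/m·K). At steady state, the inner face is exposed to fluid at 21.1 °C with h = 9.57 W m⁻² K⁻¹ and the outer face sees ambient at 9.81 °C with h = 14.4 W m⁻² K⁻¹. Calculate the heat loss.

Q = 102 W

Treat each layer as a resistance in series:
  R_conv,in = 1/(hA) = 1/(9.57·34.2) = 0.003055 K/W
  R_common brick = L/(kA) = 0.217/(0.625·34.2) = 0.01015 K/W
  R_expanded polystyrene = L/(kA) = 0.0953/(0.0293·34.2) = 0.09510 K/W
  R_conv,out = 1/(hA) = 1/(14.4·34.2) = 0.002031 K/W
ΣR = 0.003055 + 0.01015 + 0.09510 + 0.002031 = 0.1103 K/W
Q = ΔT/ΣR = (21.1 °C − 9.81 °C)/0.1103 = 102 W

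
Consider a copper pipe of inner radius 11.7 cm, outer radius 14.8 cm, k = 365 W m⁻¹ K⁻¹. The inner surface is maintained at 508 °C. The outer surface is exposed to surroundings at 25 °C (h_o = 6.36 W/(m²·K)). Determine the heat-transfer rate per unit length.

Treat each layer as a resistance in series:
  R'_copper = ln(0.148/0.117)/(2πk) = 0.2350/(2π·365) = 1.025×10^-4 m·K/W
  R'_conv,out = 1/(2πr h) = 1/(2π·0.148·6.36) = 0.1691 m·K/W
ΣR = 1.025×10^-4 + 0.1691 = 0.1692 m·K/W
Q' = ΔT/ΣR = (508 °C − 25 °C)/0.1692 = 2850 W/m

Q' = 2.85 kW/m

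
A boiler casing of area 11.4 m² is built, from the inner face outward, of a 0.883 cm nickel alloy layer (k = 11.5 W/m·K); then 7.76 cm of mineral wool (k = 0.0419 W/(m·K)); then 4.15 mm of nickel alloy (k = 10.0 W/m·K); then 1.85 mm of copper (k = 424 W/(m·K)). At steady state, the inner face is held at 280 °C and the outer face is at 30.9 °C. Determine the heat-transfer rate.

Treat each layer as a resistance in series:
  R_nickel alloy = L/(kA) = 0.00883/(11.5·11.4) = 6.735×10^-5 K/W
  R_mineral wool = L/(kA) = 0.0776/(0.0419·11.4) = 0.1625 K/W
  R_nickel alloy = L/(kA) = 0.00415/(10.0·11.4) = 3.640×10^-5 K/W
  R_copper = L/(kA) = 0.00185/(424·11.4) = 3.827×10^-7 K/W
ΣR = 6.735×10^-5 + 0.1625 + 3.640×10^-5 + 3.827×10^-7 = 0.1626 K/W
Q = ΔT/ΣR = (280 °C − 30.9 °C)/0.1626 = 1530 W

Q = 1530 W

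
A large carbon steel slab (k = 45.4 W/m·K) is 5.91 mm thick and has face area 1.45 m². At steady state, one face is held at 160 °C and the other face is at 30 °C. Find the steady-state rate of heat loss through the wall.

Q = kA·ΔT/L = 45.4 × 1.45 × |160 °C − 30 °C| / 0.00591 = 1.45×10^6 W

Q = 1450 kW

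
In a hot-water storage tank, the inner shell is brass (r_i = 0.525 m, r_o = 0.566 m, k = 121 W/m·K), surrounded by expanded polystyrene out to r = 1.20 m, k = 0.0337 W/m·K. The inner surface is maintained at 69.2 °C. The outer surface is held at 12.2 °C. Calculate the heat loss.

Q = 25.9 W

Resistance network (inner→outer):
  R_brass = (1/0.525 − 1/0.566)/(4πk) = 0.1380/(4π·121) = 9.074×10^-5 K/W
  R_expanded polystyrene = (1/0.566 − 1/1.20)/(4πk) = 0.9335/(4π·0.0337) = 2.204 K/W
ΣR = 9.074×10^-5 + 2.204 = 2.204 K/W
Q = ΔT/ΣR = (69.2 °C − 12.2 °C)/2.204 = 25.9 W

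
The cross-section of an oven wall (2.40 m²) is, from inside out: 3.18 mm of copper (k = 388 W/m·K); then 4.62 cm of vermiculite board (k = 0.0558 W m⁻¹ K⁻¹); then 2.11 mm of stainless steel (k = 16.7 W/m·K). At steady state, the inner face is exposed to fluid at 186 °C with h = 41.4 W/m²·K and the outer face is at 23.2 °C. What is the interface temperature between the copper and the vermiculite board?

Resistance network (inner→outer):
  R_conv,in = 1/(hA) = 1/(41.4·2.40) = 0.01006 K/W
  R_copper = L/(kA) = 0.00318/(388·2.40) = 3.415×10^-6 K/W
  R_vermiculite board = L/(kA) = 0.0462/(0.0558·2.40) = 0.3450 K/W
  R_stainless steel = L/(kA) = 0.00211/(16.7·2.40) = 5.264×10^-5 K/W
ΣR = 0.01006 + 3.415×10^-6 + 0.3450 + 5.264×10^-5 = 0.3551 K/W
Q = ΔT/ΣR = (186 °C − 23.2 °C)/0.3551 = 458.5 W
From the inner boundary to the copper/vermiculite board interface, ΣR_partial = 0.01006 K/W.
T_interface = T_in − Q·ΣR_partial = 186 °C − (458.5)(0.01006) = 181 °C

T = 181 °C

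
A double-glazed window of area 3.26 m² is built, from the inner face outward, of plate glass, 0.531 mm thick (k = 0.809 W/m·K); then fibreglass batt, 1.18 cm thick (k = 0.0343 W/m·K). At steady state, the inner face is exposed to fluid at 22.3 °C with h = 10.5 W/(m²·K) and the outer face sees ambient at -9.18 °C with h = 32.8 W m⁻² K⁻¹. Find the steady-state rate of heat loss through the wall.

Resistance network (inner→outer):
  R_conv,in = 1/(hA) = 1/(10.5·3.26) = 0.02921 K/W
  R_plate glass = L/(kA) = 5.31×10^-4/(0.809·3.26) = 2.013×10^-4 K/W
  R_fibreglass batt = L/(kA) = 0.0118/(0.0343·3.26) = 0.1055 K/W
  R_conv,out = 1/(hA) = 1/(32.8·3.26) = 0.009352 K/W
ΣR = 0.02921 + 2.013×10^-4 + 0.1055 + 0.009352 = 0.1443 K/W
Q = ΔT/ΣR = (22.3 °C − -9.18 °C)/0.1443 = 218 W

Q = 218 W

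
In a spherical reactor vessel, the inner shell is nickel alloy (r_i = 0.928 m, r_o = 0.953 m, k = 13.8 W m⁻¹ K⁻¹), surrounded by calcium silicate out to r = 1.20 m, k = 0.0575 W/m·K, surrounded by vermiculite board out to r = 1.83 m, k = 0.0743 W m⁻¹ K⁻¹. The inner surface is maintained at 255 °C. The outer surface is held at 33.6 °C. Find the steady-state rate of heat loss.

Series thermal resistances, inner to outer:
  R_nickel alloy = (1/0.928 − 1/0.953)/(4πk) = 0.02827/(4π·13.8) = 1.630×10^-4 K/W
  R_calcium silicate = (1/0.953 − 1/1.20)/(4πk) = 0.2160/(4π·0.0575) = 0.2989 K/W
  R_vermiculite board = (1/1.20 − 1/1.83)/(4πk) = 0.2869/(4π·0.0743) = 0.3073 K/W
ΣR = 1.630×10^-4 + 0.2989 + 0.3073 = 0.6064 K/W
Q = ΔT/ΣR = (255 °C − 33.6 °C)/0.6064 = 365 W

Q = 365 W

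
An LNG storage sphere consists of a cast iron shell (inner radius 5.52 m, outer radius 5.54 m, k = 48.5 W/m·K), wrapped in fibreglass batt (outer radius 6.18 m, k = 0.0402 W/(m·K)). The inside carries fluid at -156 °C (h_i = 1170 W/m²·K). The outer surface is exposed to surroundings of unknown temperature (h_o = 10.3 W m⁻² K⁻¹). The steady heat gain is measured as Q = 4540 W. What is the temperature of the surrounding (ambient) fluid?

T_out = 12.9 °C

Sum the resistances:
  R_conv,in = 1/(4πr²h) = 1/(4π·5.52²·1170) = 2.232×10^-6 K/W
  R_cast iron = (1/5.52 − 1/5.54)/(4πk) = 6.540×10^-4/(4π·48.5) = 1.073×10^-6 K/W
  R_fibreglass batt = (1/5.54 − 1/6.18)/(4πk) = 0.01869/(4π·0.0402) = 0.03700 K/W
  R_conv,out = 1/(4πr²h) = 1/(4π·6.18²·10.3) = 2.023×10^-4 K/W
ΣR = 0.03721 K/W
ΔT = Q·ΣR = 4540 × 0.03721 = 168.9 K
Heat flows inward, so T_out = T_in + ΔT = -156 + 168.9 = 12.9 °C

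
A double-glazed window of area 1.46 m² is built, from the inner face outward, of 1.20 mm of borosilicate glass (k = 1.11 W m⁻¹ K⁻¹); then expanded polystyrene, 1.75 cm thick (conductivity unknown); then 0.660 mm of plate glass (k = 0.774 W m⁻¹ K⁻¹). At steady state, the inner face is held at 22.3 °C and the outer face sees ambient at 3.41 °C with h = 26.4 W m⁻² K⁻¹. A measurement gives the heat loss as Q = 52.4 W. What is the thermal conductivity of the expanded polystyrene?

ΣR = ΔT/Q = |22.3 − 3.41|/52.4 = 0.3605 K/W
Known resistances:
  R_borosilicate glass = L/(kA) = 0.00120/(1.11·1.46) = 7.405×10^-4 K/W
  R_plate glass = L/(kA) = 6.60×10^-4/(0.774·1.46) = 5.841×10^-4 K/W
  R_conv,out = 1/(hA) = 1/(26.4·1.46) = 0.02594 K/W
R_expanded polystyrene = ΣR − ΣR_known = 0.3605 − 0.02726 = 0.3332 K/W
L/(kA) = 0.3332 ⇒ k = 0.0175/(0.3332·1.46) = 0.0360 W/m·K

k = 0.0360 W/m·K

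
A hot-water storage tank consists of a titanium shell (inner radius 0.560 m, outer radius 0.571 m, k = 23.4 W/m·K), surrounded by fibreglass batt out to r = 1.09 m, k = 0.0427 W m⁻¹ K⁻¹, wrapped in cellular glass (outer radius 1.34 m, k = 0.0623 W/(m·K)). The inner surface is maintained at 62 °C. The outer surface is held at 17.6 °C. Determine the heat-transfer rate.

Series thermal resistances, inner to outer:
  R_titanium = (1/0.560 − 1/0.571)/(4πk) = 0.03440/(4π·23.4) = 1.170×10^-4 K/W
  R_fibreglass batt = (1/0.571 − 1/1.09)/(4πk) = 0.8339/(4π·0.0427) = 1.554 K/W
  R_cellular glass = (1/1.09 − 1/1.34)/(4πk) = 0.1712/(4π·0.0623) = 0.2186 K/W
ΣR = 1.170×10^-4 + 1.554 + 0.2186 = 1.773 K/W
Q = ΔT/ΣR = (62 °C − 17.6 °C)/1.773 = 25.0 W

Q = 25.0 W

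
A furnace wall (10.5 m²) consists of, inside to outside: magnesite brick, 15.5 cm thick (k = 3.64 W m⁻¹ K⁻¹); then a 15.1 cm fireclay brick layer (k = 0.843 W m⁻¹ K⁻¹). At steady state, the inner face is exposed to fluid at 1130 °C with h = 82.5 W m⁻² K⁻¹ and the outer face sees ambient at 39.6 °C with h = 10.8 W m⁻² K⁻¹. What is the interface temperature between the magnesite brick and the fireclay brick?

T = 947 °C

Series thermal resistances, inner to outer:
  R_conv,in = 1/(hA) = 1/(82.5·10.5) = 0.001154 K/W
  R_magnesite brick = L/(kA) = 0.155/(3.64·10.5) = 0.004055 K/W
  R_fireclay brick = L/(kA) = 0.151/(0.843·10.5) = 0.01706 K/W
  R_conv,out = 1/(hA) = 1/(10.8·10.5) = 0.008818 K/W
ΣR = 0.001154 + 0.004055 + 0.01706 + 0.008818 = 0.03109 K/W
Q = ΔT/ΣR = (1130 °C − 39.6 °C)/0.03109 = 35070 W
From the inner boundary to the magnesite brick/fireclay brick interface, ΣR_partial = 0.005209 K/W.
T_interface = T_in − Q·ΣR_partial = 1130 °C − (35070)(0.005209) = 947 °C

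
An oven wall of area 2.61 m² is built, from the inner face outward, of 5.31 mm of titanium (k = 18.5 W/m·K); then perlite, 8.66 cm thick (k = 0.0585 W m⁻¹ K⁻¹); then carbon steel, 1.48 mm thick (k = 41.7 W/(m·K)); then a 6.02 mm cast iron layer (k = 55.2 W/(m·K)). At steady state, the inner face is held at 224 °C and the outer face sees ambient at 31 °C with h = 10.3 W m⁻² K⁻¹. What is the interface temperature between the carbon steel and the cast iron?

T = 42.9 °C

Resistance network (inner→outer):
  R_titanium = L/(kA) = 0.00531/(18.5·2.61) = 1.100×10^-4 K/W
  R_perlite = L/(kA) = 0.0866/(0.0585·2.61) = 0.5672 K/W
  R_carbon steel = L/(kA) = 0.00148/(41.7·2.61) = 1.360×10^-5 K/W
  R_cast iron = L/(kA) = 0.00602/(55.2·2.61) = 4.178×10^-5 K/W
  R_conv,out = 1/(hA) = 1/(10.3·2.61) = 0.03720 K/W
ΣR = 1.100×10^-4 + 0.5672 + 1.360×10^-5 + 4.178×10^-5 + 0.03720 = 0.6046 K/W
Q = ΔT/ΣR = (224 °C − 31 °C)/0.6046 = 319.2 W
From the inner boundary to the carbon steel/cast iron interface, ΣR_partial = 0.5673 K/W.
T_interface = T_in − Q·ΣR_partial = 224 °C − (319.2)(0.5673) = 42.9 °C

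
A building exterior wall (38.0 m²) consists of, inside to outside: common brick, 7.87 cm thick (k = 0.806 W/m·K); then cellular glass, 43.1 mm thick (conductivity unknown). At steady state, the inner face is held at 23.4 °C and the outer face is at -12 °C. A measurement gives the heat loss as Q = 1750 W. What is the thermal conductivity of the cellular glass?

ΣR = ΔT/Q = |23.4 − -12|/1750 = 0.02023 K/W
Known resistances:
  R_common brick = L/(kA) = 0.0787/(0.806·38.0) = 0.002570 K/W
R_cellular glass = ΣR − ΣR_known = 0.02023 − 0.002570 = 0.01766 K/W
L/(kA) = 0.01766 ⇒ k = 0.0431/(0.01766·38.0) = 0.0642 W/m·K

k = 0.0642 W/m·K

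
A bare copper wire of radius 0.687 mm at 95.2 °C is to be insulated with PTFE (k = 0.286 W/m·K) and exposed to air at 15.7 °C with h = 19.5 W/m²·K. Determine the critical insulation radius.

For a cylinder, r_cr = k_ins/h = 0.286/19.5 = 0.0147 m = 1.47 cm

r_cr = 1.47 cm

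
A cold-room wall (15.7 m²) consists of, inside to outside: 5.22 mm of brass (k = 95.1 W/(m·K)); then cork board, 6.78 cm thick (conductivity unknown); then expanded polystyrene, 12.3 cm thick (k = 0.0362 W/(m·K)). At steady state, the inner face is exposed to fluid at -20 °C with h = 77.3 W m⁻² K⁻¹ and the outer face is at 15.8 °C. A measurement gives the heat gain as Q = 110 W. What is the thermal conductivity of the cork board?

k = 0.0399 W/m·K

ΣR = ΔT/Q = |-20 − 15.8|/110 = 0.3255 K/W
Known resistances:
  R_conv,in = 1/(hA) = 1/(77.3·15.7) = 8.240×10^-4 K/W
  R_brass = L/(kA) = 0.00522/(95.1·15.7) = 3.496×10^-6 K/W
  R_expanded polystyrene = L/(kA) = 0.123/(0.0362·15.7) = 0.2164 K/W
R_cork board = ΣR − ΣR_known = 0.3255 − 0.2172 = 0.1083 K/W
L/(kA) = 0.1083 ⇒ k = 0.0678/(0.1083·15.7) = 0.0399 W/m·K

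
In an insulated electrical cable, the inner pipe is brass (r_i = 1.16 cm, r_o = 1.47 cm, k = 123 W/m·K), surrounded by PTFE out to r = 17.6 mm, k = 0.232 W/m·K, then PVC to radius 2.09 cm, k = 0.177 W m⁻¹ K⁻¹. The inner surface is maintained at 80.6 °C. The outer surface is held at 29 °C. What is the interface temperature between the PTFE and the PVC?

Series thermal resistances, inner to outer:
  R'_brass = ln(0.0147/0.0116)/(2πk) = 0.2368/(2π·123) = 3.065×10^-4 m·K/W
  R'_PTFE = ln(0.0176/0.0147)/(2πk) = 0.1801/(2π·0.232) = 0.1235 m·K/W
  R'_PVC = ln(0.0209/0.0176)/(2πk) = 0.1719/(2π·0.177) = 0.1545 m·K/W
ΣR = 3.065×10^-4 + 0.1235 + 0.1545 = 0.2783 m·K/W
Q' = ΔT/ΣR = (80.6 °C − 29 °C)/0.2783 = 185.4 W/m
From the inner boundary to the PTFE/PVC interface, ΣR_partial = 0.1238 m·K/W.
T_interface = T_in − Q'·ΣR_partial = 80.6 °C − (185.4)(0.1238) = 57.6 °C

T = 57.6 °C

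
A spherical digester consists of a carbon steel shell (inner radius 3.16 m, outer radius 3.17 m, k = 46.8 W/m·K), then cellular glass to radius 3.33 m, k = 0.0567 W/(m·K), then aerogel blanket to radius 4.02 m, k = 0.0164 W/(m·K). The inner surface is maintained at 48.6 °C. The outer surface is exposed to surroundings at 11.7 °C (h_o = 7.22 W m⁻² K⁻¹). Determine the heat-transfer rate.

Q = 136 W

Treat each layer as a resistance in series:
  R_carbon steel = (1/3.16 − 1/3.17)/(4πk) = 9.983×10^-4/(4π·46.8) = 1.697×10^-6 K/W
  R_cellular glass = (1/3.17 − 1/3.33)/(4πk) = 0.01516/(4π·0.0567) = 0.02127 K/W
  R_aerogel blanket = (1/3.33 − 1/4.02)/(4πk) = 0.05154/(4π·0.0164) = 0.2501 K/W
  R_conv,out = 1/(4πr²h) = 1/(4π·4.02²·7.22) = 6.820×10^-4 K/W
ΣR = 1.697×10^-6 + 0.02127 + 0.2501 + 6.820×10^-4 = 0.2721 K/W
Q = ΔT/ΣR = (48.6 °C − 11.7 °C)/0.2721 = 136 W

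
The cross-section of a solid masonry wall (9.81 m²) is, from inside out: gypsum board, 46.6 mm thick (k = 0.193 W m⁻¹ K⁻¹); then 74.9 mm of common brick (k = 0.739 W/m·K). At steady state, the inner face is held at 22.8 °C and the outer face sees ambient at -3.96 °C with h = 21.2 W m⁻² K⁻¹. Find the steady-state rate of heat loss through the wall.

Series thermal resistances, inner to outer:
  R_gypsum board = L/(kA) = 0.0466/(0.193·9.81) = 0.02461 K/W
  R_common brick = L/(kA) = 0.0749/(0.739·9.81) = 0.01033 K/W
  R_conv,out = 1/(hA) = 1/(21.2·9.81) = 0.004808 K/W
ΣR = 0.02461 + 0.01033 + 0.004808 = 0.03975 K/W
Q = ΔT/ΣR = (22.8 °C − -3.96 °C)/0.03975 = 673 W

Q = 673 W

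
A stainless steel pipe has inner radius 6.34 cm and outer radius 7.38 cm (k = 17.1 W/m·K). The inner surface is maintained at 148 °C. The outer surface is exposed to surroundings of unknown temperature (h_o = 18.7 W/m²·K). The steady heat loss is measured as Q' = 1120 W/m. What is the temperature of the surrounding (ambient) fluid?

T_out = 17.3 °C

Sum the resistances:
  R'_stainless steel = ln(0.0738/0.0634)/(2πk) = 0.1519/(2π·17.1) = 0.001414 m·K/W
  R'_conv,out = 1/(2πr h) = 1/(2π·0.0738·18.7) = 0.1153 m·K/W
ΣR = 0.1167 m·K/W
ΔT = Q'·ΣR = 1120 × 0.1167 = 130.7 K
Heat flows outward, so T_out = T_in − ΔT = 148 − 130.7 = 17.3 °C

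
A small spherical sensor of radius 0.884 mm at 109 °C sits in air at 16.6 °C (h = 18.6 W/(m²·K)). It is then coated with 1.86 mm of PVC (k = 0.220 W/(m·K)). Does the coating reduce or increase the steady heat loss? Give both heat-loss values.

increases: 0.0169 → 0.109 W

Critical radius for a sphere: r_cr = 2k/h = 0.0237 m = 2.37 cm.
Outer radius after coating: r₂ = 8.84×10^-4 + 0.00186 = 0.002744 m.
Since r₁ < r_cr and r₂ ≤ r_cr, the coating moves toward the maximum at r_cr — heat loss rises.
Bare: R = 1/(4πr₁²h) = 5475 K/W; Q = 92.4/5475 = 0.0169 W.
Coated: R = R_cond + R_conv = 845.6 K/W; Q = 92.4/845.6 = 0.109 W.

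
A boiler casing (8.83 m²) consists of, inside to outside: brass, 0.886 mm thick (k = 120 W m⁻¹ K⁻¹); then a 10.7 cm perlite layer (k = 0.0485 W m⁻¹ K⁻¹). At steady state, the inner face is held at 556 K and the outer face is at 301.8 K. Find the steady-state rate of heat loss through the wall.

Series thermal resistances, inner to outer:
  R_brass = L/(kA) = 8.86×10^-4/(120·8.83) = 8.362×10^-7 K/W
  R_perlite = L/(kA) = 0.107/(0.0485·8.83) = 0.2499 K/W
ΣR = 8.362×10^-7 + 0.2499 = 0.2499 K/W
Q = ΔT/ΣR = (556 K − 301.8 K)/0.2499 = 1020 W

Q = 1020 W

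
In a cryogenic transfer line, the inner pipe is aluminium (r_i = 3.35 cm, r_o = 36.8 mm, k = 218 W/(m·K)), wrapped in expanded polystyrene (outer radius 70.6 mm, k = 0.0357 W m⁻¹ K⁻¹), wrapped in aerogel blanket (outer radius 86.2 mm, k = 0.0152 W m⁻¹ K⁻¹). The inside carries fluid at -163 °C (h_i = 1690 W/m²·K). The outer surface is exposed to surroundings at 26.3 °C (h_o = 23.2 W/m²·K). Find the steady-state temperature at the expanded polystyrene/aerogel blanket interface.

T = -54.6 °C

Resistance network (inner→outer):
  R'_conv,in = 1/(2πr h) = 1/(2π·0.0335·1690) = 0.002811 m·K/W
  R'_aluminium = ln(0.0368/0.0335)/(2πk) = 0.09395/(2π·218) = 6.859×10^-5 m·K/W
  R'_expanded polystyrene = ln(0.0706/0.0368)/(2πk) = 0.6515/(2π·0.0357) = 2.905 m·K/W
  R'_aerogel blanket = ln(0.0862/0.0706)/(2πk) = 0.1996/(2π·0.0152) = 2.090 m·K/W
  R'_conv,out = 1/(2πr h) = 1/(2π·0.0862·23.2) = 0.07958 m·K/W
ΣR = 0.002811 + 6.859×10^-5 + 2.905 + 2.090 + 0.07958 = 5.077 m·K/W
Q' = ΔT/ΣR = (-163 °C − 26.3 °C)/5.077 = -37.29 W/m
From the inner boundary to the expanded polystyrene/aerogel blanket interface, ΣR_partial = 2.908 m·K/W.
T_interface = T_in − Q'·ΣR_partial = -163 °C − (-37.29)(2.908) = -54.6 °C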